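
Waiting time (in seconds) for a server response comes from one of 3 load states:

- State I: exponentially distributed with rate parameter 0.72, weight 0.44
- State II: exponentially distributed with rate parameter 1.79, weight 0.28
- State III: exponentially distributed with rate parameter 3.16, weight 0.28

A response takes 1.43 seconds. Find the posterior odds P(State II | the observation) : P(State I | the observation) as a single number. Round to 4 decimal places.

0.3425

Only the two components matter; the odds are (π_i f_i(x)) / (π_j f_j(x)).
Exponential densities:
  L_I = 0.72·e^(−0.72·1.43) = 0.72·e^(−1.0296) = 0.257148
  L_II = 1.79·e^(−1.79·1.43) = 1.79·e^(−2.5597) = 0.138417
  L_III = 3.16·e^(−3.16·1.43) = 3.16·e^(−4.5188) = 0.0344506
Odds = (0.28/0.44) × (0.138417/0.257148) = 0.636364 × 0.538278 ≈ 0.3425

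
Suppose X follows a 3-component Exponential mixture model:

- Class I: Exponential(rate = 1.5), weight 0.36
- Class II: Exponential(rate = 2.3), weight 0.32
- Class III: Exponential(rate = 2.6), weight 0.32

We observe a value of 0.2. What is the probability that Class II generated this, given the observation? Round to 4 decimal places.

Apply Bayes' rule: the posterior for each component is proportional to its prior times its likelihood at x.
Exponential densities:
  p_I = 1.11123
  p_II = 1.45195
  p_III = 1.54575
Prior × likelihood for each component:
  π_I·p_I = 0.36 × 1.11123 = 0.400042
  π_II·p_II = 0.32 × 1.45195 = 0.464625
  π_III·p_III = 0.32 × 1.54575 = 0.494641
Normaliser: 0.400042 + 0.464625 + 0.494641 = 1.35931
P(Class II | data) ≈ 0.3418

0.3418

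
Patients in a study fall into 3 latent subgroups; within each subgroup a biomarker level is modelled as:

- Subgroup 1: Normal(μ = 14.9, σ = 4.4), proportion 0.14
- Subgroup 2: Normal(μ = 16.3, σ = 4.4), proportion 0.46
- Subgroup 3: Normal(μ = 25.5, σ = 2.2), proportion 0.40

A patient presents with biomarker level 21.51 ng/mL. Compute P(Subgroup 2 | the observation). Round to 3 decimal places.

The responsibility of component k is P(Z=k) f_k(x) divided by Σ_j P(Z=j) f_j(x).
Component likelihoods at x = 21.51 ng/mL:
  L_1 = 0.0293356
  L_2 = 0.0449781
  L_3 = 0.0350131
Multiply by the mixture weights:
  P(Z=1)·L_1 = 0.14 × 0.0293356 = 0.00410698
  P(Z=2)·L_2 = 0.46 × 0.0449781 = 0.0206899
  P(Z=3)·L_3 = 0.40 × 0.0350131 = 0.0140052
Evidence: 0.00410698 + 0.0206899 + 0.0140052 = 0.0388021
P(Subgroup 2 | 21.51 ng/mL) ≈ 0.533

0.533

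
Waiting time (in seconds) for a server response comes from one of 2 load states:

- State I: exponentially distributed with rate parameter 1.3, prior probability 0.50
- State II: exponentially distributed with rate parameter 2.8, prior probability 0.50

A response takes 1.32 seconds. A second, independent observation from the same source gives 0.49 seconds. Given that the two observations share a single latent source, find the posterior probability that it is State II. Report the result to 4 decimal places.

0.2350

Apply Bayes' rule: the posterior for each component is proportional to its prior times its likelihood at x.
Since both observations come from the same component, the likelihood for component k is f_k(x₁)·f_k(x₂).
  p_I = [1.3·e^(−1.3·1.32) = 1.3·e^(−1.7160) = 0.233719] × [0.68754] = 0.160691
  p_II = [2.8·e^(−2.8·1.32) = 2.8·e^(−3.6960) = 0.0695033] × [0.710078] = 0.0493528
Multiply by the mixture weights:
  w_I·p_I = 0.50 × 0.160691 = 0.0803455
  w_II·p_II = 0.50 × 0.0493528 = 0.0246764
Evidence: 0.0803455 + 0.0246764 = 0.105022
P(State II | x) ≈ 0.2350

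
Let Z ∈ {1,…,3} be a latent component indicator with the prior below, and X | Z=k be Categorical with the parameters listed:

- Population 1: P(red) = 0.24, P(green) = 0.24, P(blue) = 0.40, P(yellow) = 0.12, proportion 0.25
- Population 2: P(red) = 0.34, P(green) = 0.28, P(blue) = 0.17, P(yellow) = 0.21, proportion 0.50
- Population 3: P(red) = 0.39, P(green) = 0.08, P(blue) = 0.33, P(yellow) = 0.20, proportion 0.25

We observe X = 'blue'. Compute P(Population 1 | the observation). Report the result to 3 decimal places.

Posterior ∝ prior × likelihood, so P(k | x) ∝ P(Z=k) f_k(x); normalise over all components.
Evaluate each component's likelihood at the observed value:
  p_1 = 0.4
  p_2 = 0.17
  p_3 = 0.33
Multiply by the mixture weights:
  P(Z=1)·p_1 = 0.25 × 0.4 = 0.1
  P(Z=2)·p_2 = 0.50 × 0.17 = 0.085
  P(Z=3)·p_3 = 0.25 × 0.33 = 0.0825
Normaliser: 0.1 + 0.085 + 0.0825 = 0.2675
Responsibility of Population 1: 0.1 / 0.2675 ≈ 0.374

0.374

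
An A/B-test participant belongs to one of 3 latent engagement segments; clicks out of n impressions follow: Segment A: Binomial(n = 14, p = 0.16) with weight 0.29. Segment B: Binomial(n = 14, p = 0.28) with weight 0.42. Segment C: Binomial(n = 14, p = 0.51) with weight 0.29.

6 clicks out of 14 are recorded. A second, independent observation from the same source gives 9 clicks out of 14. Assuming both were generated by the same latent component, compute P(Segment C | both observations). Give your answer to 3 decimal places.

Posterior ∝ prior × likelihood, so P(k | x) ∝ π_k f_k(x); normalise over all components.
Since both observations come from the same component, the likelihood for component k is f_k(x₁)·f_k(x₂).
  L_A = [0.0124885] × [5.75361e-05] = 7.18538e-07
  L_B = [0.104511] × [0.00409778] = 0.000428265
  L_C = [0.175608] × [0.132001] = 0.0231804
Unnormalised posteriors:
  π_A·L_A = 0.29 × 7.18538e-07 = 2.08376e-07
  π_B·L_B = 0.42 × 0.000428265 = 0.000179871
  π_C·L_C = 0.29 × 0.0231804 = 0.00672232
Sum: 2.08376e-07 + 0.000179871 + 0.00672232 = 0.0069024
P(Segment C | x) ≈ 0.974

0.974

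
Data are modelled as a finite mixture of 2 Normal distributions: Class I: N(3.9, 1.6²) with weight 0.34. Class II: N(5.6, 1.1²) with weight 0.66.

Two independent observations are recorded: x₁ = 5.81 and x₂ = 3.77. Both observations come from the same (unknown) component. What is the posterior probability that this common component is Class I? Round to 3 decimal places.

0.326

By Bayes' theorem, P(k | x) = π_k f_k(x) / Σ_j π_j f_j(x).
Since both observations come from the same component, the likelihood for component k is f_k(x₁)·f_k(x₂).
  f_I = [0.122278] × [0.248517] = 0.0303881
  f_II = [0.356126] × [0.0908912] = 0.0323687
Multiply by the mixture weights:
  π_I·f_I = 0.34 × 0.0303881 = 0.0103319
  π_II·f_II = 0.66 × 0.0323687 = 0.0213633
Evidence: 0.0103319 + 0.0213633 = 0.0316953
So the posterior for Class I is 0.0103319 / 0.0316953 ≈ 0.326.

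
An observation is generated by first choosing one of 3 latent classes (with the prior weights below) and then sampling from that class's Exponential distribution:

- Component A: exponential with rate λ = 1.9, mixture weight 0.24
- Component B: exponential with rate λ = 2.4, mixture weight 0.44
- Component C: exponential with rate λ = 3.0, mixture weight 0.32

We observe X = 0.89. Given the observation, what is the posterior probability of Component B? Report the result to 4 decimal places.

0.4531

Posterior ∝ prior × likelihood, so P(k | x) ∝ π_k f_k(x); normalise over all components.
Component likelihoods at x = 0.89:
  p_A = 0.350237
  p_B = 0.283503
  p_C = 0.207757
Multiply by the mixture weights:
  π_A·p_A = 0.24 × 0.350237 = 0.0840568
  π_B·p_B = 0.44 × 0.283503 = 0.124741
  π_C·p_C = 0.32 × 0.207757 = 0.0664821
Sum: 0.0840568 + 0.124741 + 0.0664821 = 0.27528
So the posterior for Component B is 0.124741 / 0.27528 ≈ 0.4531.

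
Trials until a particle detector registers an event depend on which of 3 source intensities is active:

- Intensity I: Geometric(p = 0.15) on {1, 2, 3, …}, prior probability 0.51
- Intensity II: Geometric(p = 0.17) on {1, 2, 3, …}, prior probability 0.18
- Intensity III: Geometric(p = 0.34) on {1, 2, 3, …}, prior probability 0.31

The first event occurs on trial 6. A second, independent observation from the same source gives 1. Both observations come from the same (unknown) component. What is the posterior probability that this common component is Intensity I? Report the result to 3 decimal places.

0.438

Posterior ∝ prior × likelihood, so P(k | x) ∝ π_k f_k(x); normalise over all components.
Since both observations come from the same component, the likelihood for component k is f_k(x₁)·f_k(x₂).
  f_I = [0.15·(1−0.15)^5 = 0.15·0.443705 = 0.0665558] × [0.15] = 0.00998337
  f_II = [0.17·(1−0.17)^5 = 0.17·0.393904 = 0.0669637] × [0.17] = 0.0113838
  f_III = [0.34·(1−0.34)^5 = 0.34·0.125233 = 0.0425793] × [0.34] = 0.014477
Multiply by the mixture weights:
  π_I·f_I = 0.51 × 0.00998337 = 0.00509152
  π_II·f_II = 0.18 × 0.0113838 = 0.00204909
  π_III·f_III = 0.31 × 0.014477 = 0.00448786
Evidence: 0.00509152 + 0.00204909 + 0.00448786 = 0.0116285
P(Intensity I | data) = 0.00509152 / 0.0116285 ≈ 0.438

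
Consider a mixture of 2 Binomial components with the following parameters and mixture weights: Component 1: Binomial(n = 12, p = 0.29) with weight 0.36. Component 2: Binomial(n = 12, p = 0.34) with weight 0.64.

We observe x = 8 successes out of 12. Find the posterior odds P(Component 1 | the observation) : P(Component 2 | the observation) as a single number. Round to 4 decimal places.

Only the two components matter; the odds are (π_i f_i(x)) / (π_j f_j(x)).
Evaluate each component's likelihood at the observed value:
  f_1 = 0.00629249
  f_2 = 0.0167731
Posterior odds = (π_1·f_1) / (π_2·f_2) = (0.36·0.00629249) / (0.64·0.0167731) = 0.0022653 / 0.0107348 ≈ 0.2110

0.2110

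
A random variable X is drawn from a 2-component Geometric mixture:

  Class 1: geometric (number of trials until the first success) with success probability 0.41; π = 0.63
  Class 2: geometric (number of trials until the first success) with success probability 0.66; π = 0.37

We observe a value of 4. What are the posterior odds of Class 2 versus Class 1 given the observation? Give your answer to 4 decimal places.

Posterior odds = (P(Z=i) f_i(x)) / (P(Z=j) f_j(x)); the normalising sum cancels.
Component likelihoods at x = 4:
  p_1 = 0.41·(1−0.41)^3 = 0.41·0.205379 = 0.0842054
  p_2 = 0.66·(1−0.66)^3 = 0.66·0.039304 = 0.0259406
Odds = (0.37/0.63) × (0.0259406/0.0842054) = 0.587302 × 0.308064 ≈ 0.1809

0.1809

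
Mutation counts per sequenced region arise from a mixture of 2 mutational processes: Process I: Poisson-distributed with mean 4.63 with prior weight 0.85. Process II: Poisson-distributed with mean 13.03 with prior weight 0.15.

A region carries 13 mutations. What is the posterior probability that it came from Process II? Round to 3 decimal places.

0.965

The responsibility of component k is π_k f_k(x) divided by Σ_j π_j f_j(x).
Component likelihoods at x = 13 mutations:
  L_I = e^(−4.63)·4.63^13/13! = 0.000703865
  L_II = e^(−13.03)·13.03^13/13! = 0.109936
Prior × likelihood for each component:
  π_I·L_I = 0.85 × 0.000703865 = 0.000598285
  π_II·L_II = 0.15 × 0.109936 = 0.0164904
Denominator: 0.000598285 + 0.0164904 = 0.0170887
So the posterior for Process II is 0.0164904 / 0.0170887 ≈ 0.965.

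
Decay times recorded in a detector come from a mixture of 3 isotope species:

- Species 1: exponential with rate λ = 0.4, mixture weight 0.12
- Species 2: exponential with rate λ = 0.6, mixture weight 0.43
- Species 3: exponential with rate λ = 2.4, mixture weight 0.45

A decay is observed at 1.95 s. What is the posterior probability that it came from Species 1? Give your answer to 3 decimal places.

Posterior ∝ prior × likelihood, so P(k | x) ∝ P(Z=k) f_k(x); normalise over all components.
Evaluate each component's likelihood at the observed value:
  L_1 = 0.183362
  L_2 = 0.18622
  L_3 = 0.0222696
Prior × likelihood for each component:
  P(Z=1)·L_1 = 0.12 × 0.183362 = 0.0220035
  P(Z=2)·L_2 = 0.43 × 0.18622 = 0.0800747
  P(Z=3)·L_3 = 0.45 × 0.0222696 = 0.0100213
Sum: 0.0220035 + 0.0800747 + 0.0100213 = 0.112099
Responsibility of Species 1: 0.0220035 / 0.112099 ≈ 0.196

0.196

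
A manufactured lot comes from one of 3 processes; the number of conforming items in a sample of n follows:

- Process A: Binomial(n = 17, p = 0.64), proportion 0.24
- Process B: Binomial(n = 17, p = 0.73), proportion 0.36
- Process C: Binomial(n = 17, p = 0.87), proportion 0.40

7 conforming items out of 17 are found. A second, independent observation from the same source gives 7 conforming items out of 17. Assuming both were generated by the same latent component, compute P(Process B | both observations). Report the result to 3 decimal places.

0.029

The responsibility of component k is π_k f_k(x) divided by Σ_j π_j f_j(x).
Since both observations come from the same component, the likelihood for component k is f_k(x₁)·f_k(x₂).
  L_A = [0.0312723] × [0.0312723] = 0.000977957
  L_B = [0.00442357] × [0.00442357] = 1.95679e-05
  L_C = [1.01145e-05] × [1.01145e-05] = 1.02303e-10
Weight by the priors:
  π_A·L_A = 0.24 × 0.000977957 = 0.00023471
  π_B·L_B = 0.36 × 1.95679e-05 = 7.04446e-06
  π_C·L_C = 0.40 × 1.02303e-10 = 4.0921e-11
Sum: 0.00023471 + 7.04446e-06 + 4.0921e-11 = 0.000241754
P(Process B | data) ≈ 0.029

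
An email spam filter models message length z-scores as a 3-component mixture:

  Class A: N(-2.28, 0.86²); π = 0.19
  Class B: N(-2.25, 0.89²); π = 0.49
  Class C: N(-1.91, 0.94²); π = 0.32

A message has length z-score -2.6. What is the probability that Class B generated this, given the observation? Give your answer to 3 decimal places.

Posterior ∝ prior × likelihood, so P(k | x) ∝ w_k f_k(x); normalise over all components.
Component likelihoods at x = -2.6:
  p_A = 0.432859
  p_B = 0.414895
  p_C = 0.324175
Multiply by the mixture weights:
  w_A·p_A = 0.19 × 0.432859 = 0.0822433
  w_B·p_B = 0.49 × 0.414895 = 0.203298
  w_C·p_C = 0.32 × 0.324175 = 0.103736
Denominator: 0.0822433 + 0.203298 + 0.103736 = 0.389278
P(Class B | x) = 0.203298 / 0.389278 ≈ 0.522

0.522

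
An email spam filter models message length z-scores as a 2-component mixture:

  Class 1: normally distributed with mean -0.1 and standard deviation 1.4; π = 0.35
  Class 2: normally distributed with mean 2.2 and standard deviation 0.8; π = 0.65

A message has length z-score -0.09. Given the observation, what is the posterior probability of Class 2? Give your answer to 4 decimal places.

0.0513

Posterior ∝ prior × likelihood, so P(k | x) ∝ π_k f_k(x); normalise over all components.
Normal densities:
  f_1 = 0.284952
  f_2 = 0.00828965
Unnormalised posteriors:
  π_1·f_1 = 0.35 × 0.284952 = 0.099733
  π_2·f_2 = 0.65 × 0.00828965 = 0.00538827
Denominator: 0.099733 + 0.00538827 = 0.105121
P(Class 2 | -0.09) ≈ 0.0513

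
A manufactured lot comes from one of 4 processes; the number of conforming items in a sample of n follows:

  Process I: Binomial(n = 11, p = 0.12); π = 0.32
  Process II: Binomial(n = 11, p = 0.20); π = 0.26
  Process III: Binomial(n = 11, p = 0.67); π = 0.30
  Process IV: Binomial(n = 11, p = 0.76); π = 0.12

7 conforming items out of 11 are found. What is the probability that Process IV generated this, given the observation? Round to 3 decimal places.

0.212

Apply Bayes' rule: the posterior for each component is proportional to its prior times its likelihood at x.
Component likelihoods at x = 7 conforming items out of 11:
  f_I = C(11,7)·0.12^7·0.88^4 = 330·3.58318e-07·0.599695 = 7.0911e-05
  f_II = C(11,7)·0.20^7·0.80^4 = 330·1.28e-05·0.4096 = 0.00173015
  f_III = C(11,7)·0.67^7·0.33^4 = 330·0.0606071·0.0118592 = 0.237188
  f_IV = C(11,7)·0.76^7·0.24^4 = 330·0.146452·0.00331776 = 0.160344
Weight by the priors:
  P(Z=I)·f_I = 0.32 × 7.0911e-05 = 2.26915e-05
  P(Z=II)·f_II = 0.26 × 0.00173015 = 0.000449839
  P(Z=III)·f_III = 0.30 × 0.237188 = 0.0711565
  P(Z=IV)·f_IV = 0.12 × 0.160344 = 0.0192413
Sum: 2.26915e-05 + 0.000449839 + 0.0711565 + 0.0192413 = 0.0908704
So the posterior for Process IV is 0.0192413 / 0.0908704 ≈ 0.212.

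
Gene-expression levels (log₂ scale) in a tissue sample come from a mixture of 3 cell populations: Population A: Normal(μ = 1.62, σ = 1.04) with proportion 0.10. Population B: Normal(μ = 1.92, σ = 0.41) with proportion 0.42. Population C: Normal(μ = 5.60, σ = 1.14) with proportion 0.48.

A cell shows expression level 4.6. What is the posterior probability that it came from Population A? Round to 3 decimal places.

0.006

Posterior ∝ prior × likelihood, so P(k | x) ∝ w_k f_k(x); normalise over all components.
Evaluate each component's likelihood at the observed value:
  f_A = (1/(1.04·√(2π)))·exp(−(4.6−1.62)²/(2·1.04²)) = 0.383598·exp(-4.10521) = 0.00632419
  f_B = (1/(0.41·√(2π)))·exp(−(4.6−1.92)²/(2·0.41²)) = 0.973030·exp(-21.36347) = 5.12964e-10
  f_C = (1/(1.14·√(2π)))·exp(−(4.6−5.60)²/(2·1.14²)) = 0.349949·exp(-0.38473) = 0.238187
Unnormalised posteriors:
  w_A·f_A = 0.10 × 0.00632419 = 0.000632419
  w_B·f_B = 0.42 × 5.12964e-10 = 2.15445e-10
  w_C·f_C = 0.48 × 0.238187 = 0.11433
Sum: 0.000632419 + 2.15445e-10 + 0.11433 = 0.114962
So the posterior for Population A is 0.000632419 / 0.114962 ≈ 0.006.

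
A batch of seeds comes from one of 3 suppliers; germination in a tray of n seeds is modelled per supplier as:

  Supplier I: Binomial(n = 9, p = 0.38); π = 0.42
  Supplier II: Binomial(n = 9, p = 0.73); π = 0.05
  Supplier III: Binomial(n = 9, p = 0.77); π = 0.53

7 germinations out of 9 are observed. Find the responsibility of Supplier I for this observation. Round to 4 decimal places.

0.0363

The responsibility of component k is π_k f_k(x) divided by Σ_j π_j f_j(x).
Component likelihoods at x = 7 germinations out of 9:
  p_I = 0.0158333
  p_II = 0.289928
  p_III = 0.305628
Multiply by the mixture weights:
  π_I·p_I = 0.42 × 0.0158333 = 0.00664998
  π_II·p_II = 0.05 × 0.289928 = 0.0144964
  π_III·p_III = 0.53 × 0.305628 = 0.161983
Sum: 0.00664998 + 0.0144964 + 0.161983 = 0.183129
P(Supplier I | x) ≈ 0.0363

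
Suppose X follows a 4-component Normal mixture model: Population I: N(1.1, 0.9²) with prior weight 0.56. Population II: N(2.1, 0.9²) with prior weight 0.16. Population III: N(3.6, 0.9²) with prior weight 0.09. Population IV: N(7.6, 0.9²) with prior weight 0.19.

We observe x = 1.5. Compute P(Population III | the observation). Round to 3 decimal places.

0.009

The responsibility of component k is π_k f_k(x) divided by Σ_j π_j f_j(x).
Component likelihoods at x = 1.5:
  p_I = (1/(0.9·√(2π)))·exp(−(1.5−1.1)²/(2·0.9²)) = 0.443269·exp(-0.09877) = 0.401582
  p_II = (1/(0.9·√(2π)))·exp(−(1.5−2.1)²/(2·0.9²)) = 0.443269·exp(-0.22222) = 0.354942
  p_III = (1/(0.9·√(2π)))·exp(−(1.5−3.6)²/(2·0.9²)) = 0.443269·exp(-2.72222) = 0.0291354
  p_IV = (1/(0.9·√(2π)))·exp(−(1.5−7.6)²/(2·0.9²)) = 0.443269·exp(-22.96914) = 4.69136e-11
Prior × likelihood for each component:
  π_I·p_I = 0.56 × 0.401582 = 0.224886
  π_II·p_II = 0.16 × 0.354942 = 0.0567908
  π_III·p_III = 0.09 × 0.0291354 = 0.00262219
  π_IV·p_IV = 0.19 × 4.69136e-11 = 8.91358e-12
Normaliser: 0.224886 + 0.0567908 + 0.00262219 + 8.91358e-12 = 0.284299
P(Population III | data) = 0.00262219 / 0.284299 ≈ 0.009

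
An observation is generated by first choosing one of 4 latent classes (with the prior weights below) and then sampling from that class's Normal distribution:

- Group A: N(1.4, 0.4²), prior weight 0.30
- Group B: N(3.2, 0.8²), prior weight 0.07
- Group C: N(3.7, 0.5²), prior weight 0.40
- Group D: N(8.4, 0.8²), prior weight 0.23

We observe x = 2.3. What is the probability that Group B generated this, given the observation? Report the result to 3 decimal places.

0.381

The responsibility of component k is π_k f_k(x) divided by Σ_j π_j f_j(x).
Normal densities:
  L_A = (1/(0.4·√(2π)))·exp(−(2.3−1.4)²/(2·0.4²)) = 0.997356·exp(-2.53125) = 0.0793491
  L_B = (1/(0.8·√(2π)))·exp(−(2.3−3.2)²/(2·0.8²)) = 0.498678·exp(-0.63281) = 0.264846
  L_C = (1/(0.5·√(2π)))·exp(−(2.3−3.7)²/(2·0.5²)) = 0.797885·exp(-3.92000) = 0.0158309
  L_D = (1/(0.8·√(2π)))·exp(−(2.3−8.4)²/(2·0.8²)) = 0.498678·exp(-29.07031) = 1.18234e-13
Weight by the priors:
  π_A·L_A = 0.30 × 0.0793491 = 0.0238047
  π_B·L_B = 0.07 × 0.264846 = 0.0185392
  π_C·L_C = 0.40 × 0.0158309 = 0.00633236
  π_D·L_D = 0.23 × 1.18234e-13 = 2.71939e-14
Evidence: 0.0238047 + 0.0185392 + 0.00633236 + 2.71939e-14 = 0.0486763
P(Group B | x) = 0.0185392 / 0.0486763 ≈ 0.381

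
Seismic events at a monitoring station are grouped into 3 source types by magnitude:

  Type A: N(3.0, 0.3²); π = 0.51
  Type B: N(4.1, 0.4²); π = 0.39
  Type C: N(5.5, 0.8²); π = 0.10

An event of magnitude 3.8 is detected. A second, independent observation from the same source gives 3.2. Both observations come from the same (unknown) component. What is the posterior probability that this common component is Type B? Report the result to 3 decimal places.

Apply Bayes' rule: the posterior for each component is proportional to its prior times its likelihood at x.
Since both observations come from the same component, the likelihood for component k is f_k(x₁)·f_k(x₂).
  p_A = [(1/(0.3·√(2π)))·exp(−(3.8−3.0)²/(2·0.3²)) = 1.329808·exp(-3.55556) = 0.0379866] × [1.06483] = 0.0404492
  p_B = [(1/(0.4·√(2π)))·exp(−(3.8−4.1)²/(2·0.4²)) = 0.997356·exp(-0.28125) = 0.752844] × [0.0793491] = 0.0597375
  p_C = [(1/(0.8·√(2π)))·exp(−(3.8−5.5)²/(2·0.8²)) = 0.498678·exp(-2.25781) = 0.0521512] × [0.00799765] = 0.000417087
Weight by the priors:
  P(Z=A)·p_A = 0.51 × 0.0404492 = 0.0206291
  P(Z=B)·p_B = 0.39 × 0.0597375 = 0.0232976
  P(Z=C)·p_C = 0.10 × 0.000417087 = 4.17087e-05
Normaliser: 0.0206291 + 0.0232976 + 4.17087e-05 = 0.0439684
So the posterior for Type B is 0.0232976 / 0.0439684 ≈ 0.530.

0.530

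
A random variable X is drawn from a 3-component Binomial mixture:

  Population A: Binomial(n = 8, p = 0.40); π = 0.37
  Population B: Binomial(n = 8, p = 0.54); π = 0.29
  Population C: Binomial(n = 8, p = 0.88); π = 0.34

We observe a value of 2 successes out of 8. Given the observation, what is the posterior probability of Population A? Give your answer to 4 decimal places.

P(component k | x) = w_k·f_k(x) / marginal(x), where marginal(x) = Σ_j w_j·f_j(x).
Binomial probabilities:
  p_A = 0.209019
  p_B = 0.0773557
  p_C = 6.47457e-05
Unnormalised posteriors:
  w_A·p_A = 0.37 × 0.209019 = 0.077337
  w_B·p_B = 0.29 × 0.0773557 = 0.0224332
  w_C·p_C = 0.34 × 6.47457e-05 = 2.20135e-05
Evidence: 0.077337 + 0.0224332 + 2.20135e-05 = 0.0997922
P(Population A | data) = 0.077337 / 0.0997922 ≈ 0.7750

0.7750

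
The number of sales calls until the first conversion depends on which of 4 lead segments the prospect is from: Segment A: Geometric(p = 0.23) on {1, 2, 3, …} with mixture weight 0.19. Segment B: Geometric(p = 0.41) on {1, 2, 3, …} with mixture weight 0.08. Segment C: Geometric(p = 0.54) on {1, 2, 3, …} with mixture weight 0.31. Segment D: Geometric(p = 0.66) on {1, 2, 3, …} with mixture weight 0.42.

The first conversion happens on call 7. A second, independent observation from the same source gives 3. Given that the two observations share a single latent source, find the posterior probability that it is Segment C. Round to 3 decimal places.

0.110

Apply Bayes' rule: the posterior for each component is proportional to its prior times its likelihood at x.
Since both observations come from the same component, the likelihood for component k is f_k(x₁)·f_k(x₂).
  p_A = [0.23·(1−0.23)^6 = 0.23·0.208422 = 0.0479371] × [0.136367] = 0.00653704
  p_B = [0.41·(1−0.41)^6 = 0.41·0.0421805 = 0.017294] × [0.142721] = 0.00246822
  p_C = [0.54·(1−0.54)^6 = 0.54·0.0094743 = 0.00511612] × [0.114264] = 0.000584588
  p_D = [0.66·(1−0.66)^6 = 0.66·0.0015448 = 0.00101957] × [0.076296] = 7.77892e-05
Weight by the priors:
  w_A·p_A = 0.19 × 0.00653704 = 0.00124204
  w_B·p_B = 0.08 × 0.00246822 = 0.000197458
  w_C·p_C = 0.31 × 0.000584588 = 0.000181222
  w_D·p_D = 0.42 × 7.77892e-05 = 3.26715e-05
Evidence: 0.00124204 + 0.000197458 + 0.000181222 + 3.26715e-05 = 0.00165339
P(Segment C | x₁, x₂) = 0.000181222 / 0.00165339 ≈ 0.110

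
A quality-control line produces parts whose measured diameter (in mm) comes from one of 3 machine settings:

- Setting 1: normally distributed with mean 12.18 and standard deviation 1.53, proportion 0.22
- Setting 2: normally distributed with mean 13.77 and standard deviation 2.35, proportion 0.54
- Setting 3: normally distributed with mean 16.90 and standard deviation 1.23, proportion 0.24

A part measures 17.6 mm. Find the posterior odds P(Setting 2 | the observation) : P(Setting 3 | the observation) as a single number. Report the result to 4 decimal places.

0.3669

Only the two components matter; the odds are (w_i f_i(x)) / (w_j f_j(x)).
Evaluate each component's likelihood at the observed value:
  f_1 = 0.00049113
  f_2 = 0.0449836
  f_3 = 0.275851
Odds = (0.54/0.24) × (0.0449836/0.275851) = 2.25 × 0.163072 ≈ 0.3669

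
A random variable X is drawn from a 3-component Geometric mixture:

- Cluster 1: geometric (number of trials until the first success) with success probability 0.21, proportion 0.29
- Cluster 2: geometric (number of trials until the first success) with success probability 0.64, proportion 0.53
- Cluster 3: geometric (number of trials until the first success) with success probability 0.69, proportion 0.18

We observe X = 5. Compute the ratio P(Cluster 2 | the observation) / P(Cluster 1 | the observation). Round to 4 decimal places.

0.2402

Posterior odds = (P(Z=i) f_i(x)) / (P(Z=j) f_j(x)); the normalising sum cancels.
Geometric probabilities:
  p_1 = 0.21·(1−0.21)^4 = 0.21·0.389501 = 0.0817952
  p_2 = 0.64·(1−0.64)^4 = 0.64·0.0167962 = 0.0107495
  p_3 = 0.69·(1−0.69)^4 = 0.69·0.00923521 = 0.00637229
Posterior odds = (P(Z=2)·p_2) / (P(Z=1)·p_1) = (0.53·0.0107495) / (0.29·0.0817952) = 0.00569726 / 0.0237206 ≈ 0.2402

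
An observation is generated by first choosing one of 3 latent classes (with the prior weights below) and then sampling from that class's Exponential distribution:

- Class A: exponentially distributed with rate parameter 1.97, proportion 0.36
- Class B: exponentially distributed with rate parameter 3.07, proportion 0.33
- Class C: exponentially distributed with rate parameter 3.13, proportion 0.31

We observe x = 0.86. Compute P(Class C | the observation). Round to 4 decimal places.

0.2450

P(component k | x) = π_k·f_k(x) / marginal(x), where marginal(x) = Σ_j π_j·f_j(x).
Exponential densities:
  p_A = 1.97·e^(−1.97·0.86) = 1.97·e^(−1.6942) = 0.36198
  p_B = 3.07·e^(−3.07·0.86) = 3.07·e^(−2.6402) = 0.219035
  p_C = 3.13·e^(−3.13·0.86) = 3.13·e^(−2.6918) = 0.212085
Prior × likelihood for each component:
  π_A·p_A = 0.36 × 0.36198 = 0.130313
  π_B·p_B = 0.33 × 0.219035 = 0.0722816
  π_C·p_C = 0.31 × 0.212085 = 0.0657464
Normaliser: 0.130313 + 0.0722816 + 0.0657464 = 0.268341
So the posterior for Class C is 0.0657464 / 0.268341 ≈ 0.2450.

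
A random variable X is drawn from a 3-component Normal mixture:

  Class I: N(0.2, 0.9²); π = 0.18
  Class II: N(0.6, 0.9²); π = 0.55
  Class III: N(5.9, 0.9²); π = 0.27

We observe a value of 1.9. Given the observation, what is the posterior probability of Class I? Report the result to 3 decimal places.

By Bayes' theorem, P(k | x) = π_k f_k(x) / Σ_j π_j f_j(x).
Normal densities:
  p_I = (1/(0.9·√(2π)))·exp(−(1.9−0.2)²/(2·0.9²)) = 0.443269·exp(-1.78395) = 0.0744574
  p_II = (1/(0.9·√(2π)))·exp(−(1.9−0.6)²/(2·0.9²)) = 0.443269·exp(-1.04321) = 0.156173
  p_III = (1/(0.9·√(2π)))·exp(−(1.9−5.9)²/(2·0.9²)) = 0.443269·exp(-9.87654) = 2.27688e-05
Prior × likelihood for each component:
  π_I·p_I = 0.18 × 0.0744574 = 0.0134023
  π_II·p_II = 0.55 × 0.156173 = 0.0858954
  π_III·p_III = 0.27 × 2.27688e-05 = 6.14756e-06
Marginal: 0.0134023 + 0.0858954 + 6.14756e-06 = 0.0993039
So the posterior for Class I is 0.0134023 / 0.0993039 ≈ 0.135.

0.135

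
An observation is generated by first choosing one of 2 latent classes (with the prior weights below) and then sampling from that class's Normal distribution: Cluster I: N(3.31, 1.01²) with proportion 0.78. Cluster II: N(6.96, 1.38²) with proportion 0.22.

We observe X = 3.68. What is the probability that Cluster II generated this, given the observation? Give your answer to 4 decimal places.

Posterior ∝ prior × likelihood, so P(k | x) ∝ w_k f_k(x); normalise over all components.
Component likelihoods at x = 3.68:
  L_I = 0.369358
  L_II = 0.017152
Weight by the priors:
  w_I·L_I = 0.78 × 0.369358 = 0.288099
  w_II·L_II = 0.22 × 0.017152 = 0.00377345
Sum: 0.288099 + 0.00377345 = 0.291872
P(Cluster II | x) = 0.00377345 / 0.291872 ≈ 0.0129

0.0129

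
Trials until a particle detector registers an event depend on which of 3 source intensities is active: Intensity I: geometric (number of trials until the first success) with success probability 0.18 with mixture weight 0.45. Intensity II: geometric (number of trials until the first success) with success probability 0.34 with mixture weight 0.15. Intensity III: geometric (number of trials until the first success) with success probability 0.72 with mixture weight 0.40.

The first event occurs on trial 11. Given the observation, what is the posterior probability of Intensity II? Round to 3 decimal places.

0.067

By Bayes' theorem, P(k | x) = P(Z=k) f_k(x) / Σ_j P(Z=j) f_j(x).
Component likelihoods at x = 11:
  f_I = 0.0247406
  f_II = 0.00533235
  f_III = 2.13262e-06
Weight by the priors:
  P(Z=I)·f_I = 0.45 × 0.0247406 = 0.0111333
  P(Z=II)·f_II = 0.15 × 0.00533235 = 0.000799852
  P(Z=III)·f_III = 0.40 × 2.13262e-06 = 8.53047e-07
Denominator: 0.0111333 + 0.000799852 + 8.53047e-07 = 0.011934
So the posterior for Intensity II is 0.000799852 / 0.011934 ≈ 0.067.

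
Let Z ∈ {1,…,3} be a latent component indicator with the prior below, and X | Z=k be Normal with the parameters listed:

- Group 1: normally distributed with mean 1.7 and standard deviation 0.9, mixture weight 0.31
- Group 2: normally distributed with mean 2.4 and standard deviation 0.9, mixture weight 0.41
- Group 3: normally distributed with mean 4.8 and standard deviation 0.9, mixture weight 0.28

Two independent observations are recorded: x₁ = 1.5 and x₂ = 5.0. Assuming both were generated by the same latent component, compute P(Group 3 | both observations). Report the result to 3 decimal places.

By Bayes' theorem, P(k | x) = π_k f_k(x) / Σ_j π_j f_j(x).
Since both observations come from the same component, the likelihood for component k is f_k(x₁)·f_k(x₂).
  p_1 = [0.432458] × [0.000533634] = 0.000230774
  p_2 = [0.268856] × [0.00683009] = 0.00183631
  p_3 = [0.000533634] × [0.432458] = 0.000230774
Unnormalised posteriors:
  π_1·p_1 = 0.31 × 0.000230774 = 7.15401e-05
  π_2·p_2 = 0.41 × 0.00183631 = 0.000752888
  π_3·p_3 = 0.28 × 0.000230774 = 6.46169e-05
Marginal: 7.15401e-05 + 0.000752888 + 6.46169e-05 = 0.000889045
Responsibility of Group 3: 6.46169e-05 / 0.000889045 ≈ 0.073

0.073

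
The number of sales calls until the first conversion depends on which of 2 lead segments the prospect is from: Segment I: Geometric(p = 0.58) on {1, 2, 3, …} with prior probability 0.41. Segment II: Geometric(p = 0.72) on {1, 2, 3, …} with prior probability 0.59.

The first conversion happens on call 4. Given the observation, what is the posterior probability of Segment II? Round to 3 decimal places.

Apply Bayes' rule: the posterior for each component is proportional to its prior times its likelihood at x.
Component likelihoods at x = 4:
  L_I = 0.042971
  L_II = 0.0158054
Multiply by the mixture weights:
  P(Z=I)·L_I = 0.41 × 0.042971 = 0.0176181
  P(Z=II)·L_II = 0.59 × 0.0158054 = 0.00932521
Normaliser: 0.0176181 + 0.00932521 = 0.0269433
Responsibility of Segment II: 0.00932521 / 0.0269433 ≈ 0.346

0.346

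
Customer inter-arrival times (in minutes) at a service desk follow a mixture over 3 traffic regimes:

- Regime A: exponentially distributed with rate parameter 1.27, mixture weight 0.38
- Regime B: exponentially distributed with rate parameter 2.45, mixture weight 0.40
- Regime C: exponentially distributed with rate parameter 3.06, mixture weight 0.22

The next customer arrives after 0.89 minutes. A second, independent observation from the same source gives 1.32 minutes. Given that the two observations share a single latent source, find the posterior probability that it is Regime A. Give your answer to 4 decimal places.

By Bayes' theorem, P(k | x) = P(Z=k) f_k(x) / Σ_j P(Z=j) f_j(x).
Since both observations come from the same component, the likelihood for component k is f_k(x₁)·f_k(x₂).
  p_A = [1.27·e^(−1.27·0.89) = 1.27·e^(−1.1303) = 0.410129] × [0.237549] = 0.0974256
  p_B = [2.45·e^(−2.45·0.89) = 2.45·e^(−2.1805) = 0.276813] × [0.096529] = 0.0267205
  p_C = [3.06·e^(−3.06·0.89) = 3.06·e^(−2.7234) = 0.200893] × [0.0538914] = 0.0108264
Multiply by the mixture weights:
  P(Z=A)·p_A = 0.38 × 0.0974256 = 0.0370217
  P(Z=B)·p_B = 0.40 × 0.0267205 = 0.0106882
  P(Z=C)·p_C = 0.22 × 0.0108264 = 0.0023818
Evidence: 0.0370217 + 0.0106882 + 0.0023818 = 0.0500917
P(Regime A | data) ≈ 0.7391

0.7391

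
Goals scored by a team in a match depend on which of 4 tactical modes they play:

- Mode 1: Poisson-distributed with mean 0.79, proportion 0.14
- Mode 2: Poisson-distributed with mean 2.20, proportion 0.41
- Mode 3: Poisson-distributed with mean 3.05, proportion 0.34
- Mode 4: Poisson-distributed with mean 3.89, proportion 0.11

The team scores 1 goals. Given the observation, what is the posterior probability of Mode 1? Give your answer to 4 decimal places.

Posterior ∝ prior × likelihood, so P(k | x) ∝ w_k f_k(x); normalise over all components.
Component likelihoods at x = 1 goals:
  f_1 = 0.358537
  f_2 = 0.243767
  f_3 = 0.144445
  f_4 = 0.0795324
Prior × likelihood for each component:
  w_1·f_1 = 0.14 × 0.358537 = 0.0501952
  w_2·f_2 = 0.41 × 0.243767 = 0.0999444
  w_3·f_3 = 0.34 × 0.144445 = 0.0491112
  w_4·f_4 = 0.11 × 0.0795324 = 0.00874856
Denominator: 0.0501952 + 0.0999444 + 0.0491112 + 0.00874856 = 0.207999
P(Mode 1 | x) ≈ 0.2413

0.2413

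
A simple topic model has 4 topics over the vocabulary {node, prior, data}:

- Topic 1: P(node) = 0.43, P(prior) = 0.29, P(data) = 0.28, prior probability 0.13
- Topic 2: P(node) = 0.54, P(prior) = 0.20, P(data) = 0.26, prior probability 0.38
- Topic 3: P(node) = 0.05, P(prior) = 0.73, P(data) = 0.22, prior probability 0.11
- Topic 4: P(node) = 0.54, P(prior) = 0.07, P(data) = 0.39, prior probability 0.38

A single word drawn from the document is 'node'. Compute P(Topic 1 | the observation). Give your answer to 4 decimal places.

0.1185

Apply Bayes' rule: the posterior for each component is proportional to its prior times its likelihood at x.
Component likelihoods at x = 'node':
  L_1 = 0.43
  L_2 = 0.54
  L_3 = 0.05
  L_4 = 0.54
Multiply by the mixture weights:
  P(Z=1)·L_1 = 0.13 × 0.43 = 0.0559
  P(Z=2)·L_2 = 0.38 × 0.54 = 0.2052
  P(Z=3)·L_3 = 0.11 × 0.05 = 0.0055
  P(Z=4)·L_4 = 0.38 × 0.54 = 0.2052
Normaliser: 0.0559 + 0.2052 + 0.0055 + 0.2052 = 0.4718
Responsibility of Topic 1: 0.0559 / 0.4718 ≈ 0.1185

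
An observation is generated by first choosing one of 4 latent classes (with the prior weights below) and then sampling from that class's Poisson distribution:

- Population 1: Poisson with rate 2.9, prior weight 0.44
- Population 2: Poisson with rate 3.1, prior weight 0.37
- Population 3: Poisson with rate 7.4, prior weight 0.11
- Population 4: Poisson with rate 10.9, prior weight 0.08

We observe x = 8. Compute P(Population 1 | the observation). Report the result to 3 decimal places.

0.104

By Bayes' theorem, P(k | x) = π_k f_k(x) / Σ_j π_j f_j(x).
Evaluate each component's likelihood at the observed value:
  f_1 = e^(−2.9)·2.9^8/8! = 0.00682668
  f_2 = e^(−3.1)·3.1^8/8! = 0.00952928
  f_3 = e^(−7.4)·7.4^8/8! = 0.136318
  f_4 = e^(−10.9)·10.9^8/8! = 0.0912182
Unnormalised posteriors:
  π_1·f_1 = 0.44 × 0.00682668 = 0.00300374
  π_2·f_2 = 0.37 × 0.00952928 = 0.00352583
  π_3·f_3 = 0.11 × 0.136318 = 0.014995
  π_4·f_4 = 0.08 × 0.0912182 = 0.00729746
Normaliser: 0.00300374 + 0.00352583 + 0.014995 + 0.00729746 = 0.028822
P(Population 1 | 8) = 0.00300374 / 0.028822 ≈ 0.104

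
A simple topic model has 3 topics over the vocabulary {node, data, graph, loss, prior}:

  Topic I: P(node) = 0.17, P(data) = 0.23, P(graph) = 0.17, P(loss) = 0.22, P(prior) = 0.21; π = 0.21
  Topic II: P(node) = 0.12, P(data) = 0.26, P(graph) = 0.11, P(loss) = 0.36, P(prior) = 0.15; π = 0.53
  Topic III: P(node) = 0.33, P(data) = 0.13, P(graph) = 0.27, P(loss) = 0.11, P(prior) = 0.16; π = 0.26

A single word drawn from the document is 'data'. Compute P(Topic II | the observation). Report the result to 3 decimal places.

0.627

P(component k | x) = π_k·f_k(x) / marginal(x), where marginal(x) = Σ_j π_j·f_j(x).
Categorical probabilities:
  p_I = P(data | comp) = 0.23
  p_II = P(data | comp) = 0.26
  p_III = P(data | comp) = 0.13
Weight by the priors:
  π_I·p_I = 0.21 × 0.23 = 0.0483
  π_II·p_II = 0.53 × 0.26 = 0.1378
  π_III·p_III = 0.26 × 0.13 = 0.0338
Denominator: 0.0483 + 0.1378 + 0.0338 = 0.2199
Responsibility of Topic II: 0.1378 / 0.2199 ≈ 0.627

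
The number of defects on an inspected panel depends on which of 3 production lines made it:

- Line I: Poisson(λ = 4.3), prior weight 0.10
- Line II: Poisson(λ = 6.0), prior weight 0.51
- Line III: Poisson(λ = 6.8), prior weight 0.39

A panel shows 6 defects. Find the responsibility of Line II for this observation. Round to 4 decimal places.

0.5337

The responsibility of component k is w_k f_k(x) divided by Σ_j w_j f_j(x).
Evaluate each component's likelihood at the observed value:
  f_I = 0.119127
  f_II = 0.160623
  f_III = 0.152939
Multiply by the mixture weights:
  w_I·f_I = 0.10 × 0.119127 = 0.0119127
  w_II·f_II = 0.51 × 0.160623 = 0.0819178
  w_III·f_III = 0.39 × 0.152939 = 0.0596462
Marginal: 0.0119127 + 0.0819178 + 0.0596462 = 0.153477
P(Line II | x) ≈ 0.5337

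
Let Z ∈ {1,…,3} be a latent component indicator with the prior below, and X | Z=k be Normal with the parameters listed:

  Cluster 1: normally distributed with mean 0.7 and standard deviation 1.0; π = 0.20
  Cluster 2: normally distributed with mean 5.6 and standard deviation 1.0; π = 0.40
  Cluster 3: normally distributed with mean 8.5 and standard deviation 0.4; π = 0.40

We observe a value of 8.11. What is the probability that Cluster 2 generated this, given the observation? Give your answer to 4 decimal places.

0.0268

By Bayes' theorem, P(k | x) = π_k f_k(x) / Σ_j π_j f_j(x).
Normal densities:
  f_1 = 4.76176e-13
  f_2 = 0.0170947
  f_3 = 0.620047
Multiply by the mixture weights:
  π_1·f_1 = 0.20 × 4.76176e-13 = 9.52352e-14
  π_2·f_2 = 0.40 × 0.0170947 = 0.00683787
  π_3·f_3 = 0.40 × 0.620047 = 0.248019
Denominator: 9.52352e-14 + 0.00683787 + 0.248019 = 0.254857
P(Cluster 2 | the observation) ≈ 0.0268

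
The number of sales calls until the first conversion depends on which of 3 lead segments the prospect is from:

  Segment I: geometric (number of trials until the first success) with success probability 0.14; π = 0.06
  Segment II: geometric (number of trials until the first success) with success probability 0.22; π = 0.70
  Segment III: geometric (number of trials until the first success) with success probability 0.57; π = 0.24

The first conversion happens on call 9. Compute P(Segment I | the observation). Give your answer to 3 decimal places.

0.106

The responsibility of component k is π_k f_k(x) divided by Σ_j π_j f_j(x).
Evaluate each component's likelihood at the observed value:
  f_I = 0.14·(1−0.14)^8 = 0.14·0.299218 = 0.0418905
  f_II = 0.22·(1−0.22)^8 = 0.22·0.137011 = 0.0301425
  f_III = 0.57·(1−0.57)^8 = 0.57·0.00116882 = 0.000666227
Prior × likelihood for each component:
  π_I·f_I = 0.06 × 0.0418905 = 0.00251343
  π_II·f_II = 0.70 × 0.0301425 = 0.0210998
  π_III·f_III = 0.24 × 0.000666227 = 0.000159895
Evidence: 0.00251343 + 0.0210998 + 0.000159895 = 0.0237731
So the posterior for Segment I is 0.00251343 / 0.0237731 ≈ 0.106.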